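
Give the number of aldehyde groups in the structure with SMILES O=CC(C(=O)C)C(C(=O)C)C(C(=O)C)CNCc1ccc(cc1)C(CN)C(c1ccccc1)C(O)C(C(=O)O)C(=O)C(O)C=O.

Working along the chain:
  OHC: terminal –CHO: carbonyl C bonded to H and C → aldehyde.
  CH(COCH3): pendant –COCH3: carbonyl C bonded to two carbons → ketone.
  CH(COCH3): pendant –COCH3: carbonyl C bonded to two carbons → ketone.
  CH(COCH3): pendant –COCH3: carbonyl C bonded to two carbons → ketone.
  CH2NHCH2: C–N–C with sp³ carbons and no adjacent C=O → amine (secondary).
  C6H4: para-disubstituted benzene ring → arene.
  CH(CH2NH2): pendant –CH2NH2: N on sp³ C, no adjacent C=O → amine.
  CH(C6H5): pendant –C6H5: benzene ring → arene.
  CH(OH): –OH on an sp³ carbon → alcohol (secondary).
  CH(COOH): pendant –COOH: carbonyl C bonded to C and –OH → carboxylic acid.
  CO: –C(=O)– with carbon on both sides → ketone.
  CH(OH): –OH on an sp³ carbon → alcohol (secondary).
  CHO: terminal –CHO: carbonyl C bonded to H and C → aldehyde.
Aldehyde appears at: OHC, CHO → 2.

2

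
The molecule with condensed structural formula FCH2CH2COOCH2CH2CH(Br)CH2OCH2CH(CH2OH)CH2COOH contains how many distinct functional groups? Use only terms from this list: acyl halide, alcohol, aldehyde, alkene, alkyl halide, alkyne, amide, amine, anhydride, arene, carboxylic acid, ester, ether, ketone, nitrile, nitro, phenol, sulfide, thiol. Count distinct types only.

Reading the structure from left to right:
  FCH2: halogen on an sp³ carbon → alkyl halide.
  CH2COOCH2: –C(=O)–O–C with C on the carbonyl side → ester.
  CH(Br): halogen on an sp³ carbon → alkyl halide.
  CH2OCH2: C–O–C with sp³ carbons on both sides and no adjacent C=O → ether.
  CH(CH2OH): pendant –CH2OH on an sp³ backbone C → alcohol.
  COOH: –COOH: carbonyl C bonded to –OH and C → carboxylic acid (the –OH is not a separate alcohol).
Distinct types present: alcohol, alkyl halide, carboxylic acid, ester, ether.

5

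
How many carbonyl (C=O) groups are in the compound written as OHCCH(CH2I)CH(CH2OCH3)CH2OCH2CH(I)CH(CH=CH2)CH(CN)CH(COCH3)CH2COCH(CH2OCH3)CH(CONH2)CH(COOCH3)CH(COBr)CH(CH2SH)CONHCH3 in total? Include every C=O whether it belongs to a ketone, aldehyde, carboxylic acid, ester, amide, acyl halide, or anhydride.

7

OHC: aldehyde, 1 C=O (running total 1).
CH(COCH3): ketone, 1 C=O (running total 2).
CO: ketone, 1 C=O (running total 3).
CH(CONH2): amide, 1 C=O (running total 4).
CH(COOCH3): ester, 1 C=O (running total 5).
CH(COBr): acyl halide, 1 C=O (running total 6).
CONHCH3: amide, 1 C=O (running total 7).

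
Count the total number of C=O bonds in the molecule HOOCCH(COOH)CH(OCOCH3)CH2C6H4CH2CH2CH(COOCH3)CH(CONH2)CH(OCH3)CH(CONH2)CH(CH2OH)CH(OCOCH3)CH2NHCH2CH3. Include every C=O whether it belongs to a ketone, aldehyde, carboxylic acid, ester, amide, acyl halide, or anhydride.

7

HOOC: carboxylic acid, 1 C=O (running total 1).
CH(COOH): carboxylic acid, 1 C=O (running total 2).
CH(OCOCH3): ester, 1 C=O (running total 3).
CH(COOCH3): ester, 1 C=O (running total 4).
CH(CONH2): amide, 1 C=O (running total 5).
CH(CONH2): amide, 1 C=O (running total 6).
CH(OCOCH3): ester, 1 C=O (running total 7).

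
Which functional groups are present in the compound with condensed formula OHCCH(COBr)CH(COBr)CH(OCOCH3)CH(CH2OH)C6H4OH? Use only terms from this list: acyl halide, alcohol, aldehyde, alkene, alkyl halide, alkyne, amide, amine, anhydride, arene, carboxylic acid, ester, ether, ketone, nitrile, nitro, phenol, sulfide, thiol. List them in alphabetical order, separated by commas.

terminal –CHO: carbonyl C bonded to H and C → aldehyde.
pendant –C(=O)X: carbonyl C bonded to C and halogen → acyl halide.
pendant –C(=O)X: carbonyl C bonded to C and halogen → acyl halide.
pendant –OC(=O)CH3: an acyloxy group → ester.
pendant –CH2OH on an sp³ backbone C → alcohol.
–OH attached directly to an aromatic ring → phenol (not alcohol); the ring itself is an arene.

acyl halide, alcohol, aldehyde, arene, ester, phenol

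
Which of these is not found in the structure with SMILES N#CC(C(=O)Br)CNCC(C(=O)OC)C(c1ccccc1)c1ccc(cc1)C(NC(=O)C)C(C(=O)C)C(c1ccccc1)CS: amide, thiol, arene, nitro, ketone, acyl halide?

amide: present (CH(NHCOCH3) — pendant –NHC(=O)CH3: N bonded to a carbonyl → amide (not amine)).
arene: present (CH(C6H5) — pendant –C6H5: benzene ring → arene).
acyl halide: present (CH(COBr) — pendant –C(=O)X: carbonyl C bonded to C and halogen → acyl halide).
thiol: present (CH2SH — –SH on an sp³ carbon → thiol).
ketone: present (CH(COCH3) — pendant –COCH3: carbonyl C bonded to two carbons → ketone).
nitro: no segment matches this pattern.

nitro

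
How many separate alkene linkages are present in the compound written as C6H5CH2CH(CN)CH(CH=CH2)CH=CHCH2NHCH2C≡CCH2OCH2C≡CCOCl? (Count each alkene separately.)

2

Reading the structure from left to right:
  C6H5: C6H5– phenyl ring → arene.
  CH(CN): pendant –C≡N: nitrile.
  CH(CH=CH2): pendant –CH=CH2: C=C double bond → alkene.
  CH=CH: C=C double bond → alkene.
  CH2NHCH2: C–N–C with sp³ carbons and no adjacent C=O → amine (secondary).
  C≡C: C≡C triple bond → alkyne.
  CH2OCH2: C–O–C with sp³ carbons on both sides and no adjacent C=O → ether.
  C≡C: C≡C triple bond → alkyne.
  COCl: –C(=O)Cl: carbonyl C bonded to C and to a halogen → acyl halide (not alkyl halide).
Alkene appears at: CH(CH=CH2), CH=CH → 2.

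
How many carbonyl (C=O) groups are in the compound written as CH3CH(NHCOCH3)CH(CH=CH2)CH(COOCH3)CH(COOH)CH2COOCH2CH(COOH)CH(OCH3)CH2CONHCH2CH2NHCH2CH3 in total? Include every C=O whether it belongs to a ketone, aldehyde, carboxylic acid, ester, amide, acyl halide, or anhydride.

6

CH(NHCOCH3): amide, 1 C=O (running total 1).
CH(COOCH3): ester, 1 C=O (running total 2).
CH(COOH): carboxylic acid, 1 C=O (running total 3).
CH2COOCH2: ester, 1 C=O (running total 4).
CH(COOH): carboxylic acid, 1 C=O (running total 5).
CH2CONHCH2: amide, 1 C=O (running total 6).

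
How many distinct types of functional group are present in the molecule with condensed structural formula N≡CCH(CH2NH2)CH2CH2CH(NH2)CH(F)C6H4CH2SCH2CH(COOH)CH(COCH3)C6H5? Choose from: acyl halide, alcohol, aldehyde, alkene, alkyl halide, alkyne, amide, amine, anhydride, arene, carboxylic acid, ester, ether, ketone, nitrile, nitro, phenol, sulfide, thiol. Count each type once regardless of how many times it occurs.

N≡C–: carbon triple-bonded to nitrogen → nitrile.
pendant –CH2NH2: N on sp³ C, no adjacent C=O → amine.
–NH2 on an sp³ carbon with no adjacent C=O → amine.
halogen on an sp³ carbon → alkyl halide.
para-disubstituted benzene ring → arene.
C–S–C linkage → sulfide (thioether).
pendant –COOH: carbonyl C bonded to C and –OH → carboxylic acid.
pendant –COCH3: carbonyl C bonded to two carbons → ketone.
–C6H5 phenyl ring → arene.
Distinct types present: alkyl halide, amine, arene, carboxylic acid, ketone, nitrile, sulfide.

7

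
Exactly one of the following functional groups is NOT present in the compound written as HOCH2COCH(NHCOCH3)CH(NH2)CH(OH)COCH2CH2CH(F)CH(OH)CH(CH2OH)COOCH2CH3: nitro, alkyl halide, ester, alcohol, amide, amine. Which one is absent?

amide: present (CH(NHCOCH3) — pendant –NHC(=O)CH3: N bonded to a carbonyl → amide (not amine)).
alcohol: present (HOCH2 — HO– on an sp³ carbon → alcohol).
alkyl halide: present (CH(F) — halogen on an sp³ carbon → alkyl halide).
ester: present (COOCH2CH3 — –C(=O)OCH2CH3: carbonyl C bonded to C and to –OEt → ester).
amine: present (CH(NH2) — –NH2 on an sp³ carbon with no adjacent C=O → amine).
nitro: no segment matches this pattern.

nitro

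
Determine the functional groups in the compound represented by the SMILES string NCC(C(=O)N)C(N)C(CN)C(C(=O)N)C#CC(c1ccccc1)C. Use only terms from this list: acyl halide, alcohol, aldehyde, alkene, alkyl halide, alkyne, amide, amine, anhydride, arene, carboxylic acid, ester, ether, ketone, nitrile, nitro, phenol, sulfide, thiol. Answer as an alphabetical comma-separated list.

Taking each segment in turn:
  H2NCH2: –NH2 on an sp³ carbon with no adjacent C=O → amine.
  CH(CONH2): pendant –CONH2: carbonyl C bonded to C and N → amide.
  CH(NH2): –NH2 on an sp³ carbon with no adjacent C=O → amine.
  CH(CH2NH2): pendant –CH2NH2: N on sp³ C, no adjacent C=O → amine.
  CH(CONH2): pendant –CONH2: carbonyl C bonded to C and N → amide.
  C≡C: C≡C triple bond → alkyne.
  CH(C6H5): pendant –C6H5: benzene ring → arene.

alkyne, amide, amine, arene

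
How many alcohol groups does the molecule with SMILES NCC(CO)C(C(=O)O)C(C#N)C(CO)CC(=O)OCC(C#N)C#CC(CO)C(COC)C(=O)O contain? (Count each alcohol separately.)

Working along the chain:
  H2NCH2: –NH2 on an sp³ carbon with no adjacent C=O → amine.
  CH(CH2OH): pendant –CH2OH on an sp³ backbone C → alcohol.
  CH(COOH): pendant –COOH: carbonyl C bonded to C and –OH → carboxylic acid.
  CH(CN): pendant –C≡N: nitrile.
  CH(CH2OH): pendant –CH2OH on an sp³ backbone C → alcohol.
  CH2COOCH2: –C(=O)–O–C with C on the carbonyl side → ester.
  CH(CN): pendant –C≡N: nitrile.
  C≡C: C≡C triple bond → alkyne.
  CH(CH2OH): pendant –CH2OH on an sp³ backbone C → alcohol.
  CH(CH2OCH3): pendant –CH2OCH3: C–O–C linkage → ether.
  COOH: –COOH: carbonyl C bonded to –OH and C → carboxylic acid (the –OH is not a separate alcohol).
Alcohol appears at: CH(CH2OH), CH(CH2OH), CH(CH2OH) → 3.

3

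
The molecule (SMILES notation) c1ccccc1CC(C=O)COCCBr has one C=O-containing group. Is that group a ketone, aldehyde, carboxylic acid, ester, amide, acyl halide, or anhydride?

aldehyde

The carbonyl is in the CH(CHO) segment: pendant –CHO: carbonyl C bonded to C and H → aldehyde.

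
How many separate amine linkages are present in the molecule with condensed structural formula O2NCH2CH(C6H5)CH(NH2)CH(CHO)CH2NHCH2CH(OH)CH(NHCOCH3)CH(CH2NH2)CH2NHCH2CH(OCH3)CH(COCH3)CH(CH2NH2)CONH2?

5

Working along the chain:
  O2NCH2: –NO2 on carbon → nitro group.
  CH(C6H5): pendant –C6H5: benzene ring → arene.
  CH(NH2): –NH2 on an sp³ carbon with no adjacent C=O → amine.
  CH(CHO): pendant –CHO: carbonyl C bonded to C and H → aldehyde.
  CH2NHCH2: C–N–C with sp³ carbons and no adjacent C=O → amine (secondary).
  CH(OH): –OH on an sp³ carbon → alcohol (secondary).
  CH(NHCOCH3): pendant –NHC(=O)CH3: N bonded to a carbonyl → amide (not amine).
  CH(CH2NH2): pendant –CH2NH2: N on sp³ C, no adjacent C=O → amine.
  CH2NHCH2: C–N–C with sp³ carbons and no adjacent C=O → amine (secondary).
  CH(OCH3): pendant –OCH3: C–O–C with sp³ C, no adjacent C=O → ether.
  CH(COCH3): pendant –COCH3: carbonyl C bonded to two carbons → ketone.
  CH(CH2NH2): pendant –CH2NH2: N on sp³ C, no adjacent C=O → amine.
  CONH2: –C(=O)NH2: carbonyl C bonded to C and to N → amide (the N is not a separate amine).
Amine appears at: CH(NH2), CH2NHCH2, CH(CH2NH2), CH2NHCH2, CH(CH2NH2) → 5.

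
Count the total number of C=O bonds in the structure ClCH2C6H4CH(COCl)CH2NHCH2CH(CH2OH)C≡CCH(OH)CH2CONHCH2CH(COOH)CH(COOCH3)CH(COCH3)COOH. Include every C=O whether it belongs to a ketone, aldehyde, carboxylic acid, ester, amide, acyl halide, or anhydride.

6

CH(COCl): acyl halide, 1 C=O (running total 1).
CH2CONHCH2: amide, 1 C=O (running total 2).
CH(COOH): carboxylic acid, 1 C=O (running total 3).
CH(COOCH3): ester, 1 C=O (running total 4).
CH(COCH3): ketone, 1 C=O (running total 5).
COOH: carboxylic acid, 1 C=O (running total 6).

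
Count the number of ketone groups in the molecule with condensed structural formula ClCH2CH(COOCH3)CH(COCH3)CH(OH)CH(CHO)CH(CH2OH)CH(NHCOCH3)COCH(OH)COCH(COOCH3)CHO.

Working along the chain:
  ClCH2: halogen on an sp³ carbon → alkyl halide.
  CH(COOCH3): pendant –COOCH3: carbonyl C bonded to C and –OCH3 → ester.
  CH(COCH3): pendant –COCH3: carbonyl C bonded to two carbons → ketone.
  CH(OH): –OH on an sp³ carbon → alcohol (secondary).
  CH(CHO): pendant –CHO: carbonyl C bonded to C and H → aldehyde.
  CH(CH2OH): pendant –CH2OH on an sp³ backbone C → alcohol.
  CH(NHCOCH3): pendant –NHC(=O)CH3: N bonded to a carbonyl → amide (not amine).
  CO: –C(=O)– with carbon on both sides → ketone.
  CH(OH): –OH on an sp³ carbon → alcohol (secondary).
  CO: –C(=O)– with carbon on both sides → ketone.
  CH(COOCH3): pendant –COOCH3: carbonyl C bonded to C and –OCH3 → ester.
  CHO: terminal –CHO: carbonyl C bonded to H and C → aldehyde.
Ketone appears at: CH(COCH3), CO, CO → 3.

3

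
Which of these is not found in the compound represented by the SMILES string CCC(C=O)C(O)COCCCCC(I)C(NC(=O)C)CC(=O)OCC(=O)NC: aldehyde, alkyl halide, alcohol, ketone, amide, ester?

alcohol: present (CH(OH) — –OH on an sp³ carbon → alcohol (secondary)).
aldehyde: present (CH(CHO) — pendant –CHO: carbonyl C bonded to C and H → aldehyde).
amide: present (CH(NHCOCH3) — pendant –NHC(=O)CH3: N bonded to a carbonyl → amide (not amine)).
alkyl halide: present (CH(I) — halogen on an sp³ carbon → alkyl halide).
ester: present (CH2COOCH2 — –C(=O)–O–C with C on the carbonyl side → ester).
ketone: absent. In CH2COOCH2, the C=O is bonded to an –O–C group, which defines an ester, not a ketone. In each of CH(NHCOCH3) and CONHCH3, the C=O is bonded to nitrogen, which defines an amide, not a ketone. In CH(CHO), the carbonyl carbon carries an H, so it is an aldehyde, not a ketone.

ketone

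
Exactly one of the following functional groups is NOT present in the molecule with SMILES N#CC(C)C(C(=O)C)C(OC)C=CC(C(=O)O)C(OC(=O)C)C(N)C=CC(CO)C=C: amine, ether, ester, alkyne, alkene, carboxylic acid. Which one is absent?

alkyne

alkene: present (CH=CH — C=C double bond → alkene).
ether: present (CH(OCH3) — pendant –OCH3: C–O–C with sp³ C, no adjacent C=O → ether).
ester: present (CH(OCOCH3) — pendant –OC(=O)CH3: an acyloxy group → ester).
amine: present (CH(NH2) — –NH2 on an sp³ carbon with no adjacent C=O → amine).
carboxylic acid: present (CH(COOH) — pendant –COOH: carbonyl C bonded to C and –OH → carboxylic acid).
alkyne: absent. In N≡C, the triple bond is C≡N, not C≡C, so it is a nitrile.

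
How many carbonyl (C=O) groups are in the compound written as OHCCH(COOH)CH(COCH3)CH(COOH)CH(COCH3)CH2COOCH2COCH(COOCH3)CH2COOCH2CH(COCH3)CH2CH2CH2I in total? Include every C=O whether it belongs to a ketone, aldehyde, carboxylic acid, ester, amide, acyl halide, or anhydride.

10

OHC: aldehyde, 1 C=O (running total 1).
CH(COOH): carboxylic acid, 1 C=O (running total 2).
CH(COCH3): ketone, 1 C=O (running total 3).
CH(COOH): carboxylic acid, 1 C=O (running total 4).
CH(COCH3): ketone, 1 C=O (running total 5).
CH2COOCH2: ester, 1 C=O (running total 6).
CO: ketone, 1 C=O (running total 7).
CH(COOCH3): ester, 1 C=O (running total 8).
CH2COOCH2: ester, 1 C=O (running total 9).
CH(COCH3): ketone, 1 C=O (running total 10).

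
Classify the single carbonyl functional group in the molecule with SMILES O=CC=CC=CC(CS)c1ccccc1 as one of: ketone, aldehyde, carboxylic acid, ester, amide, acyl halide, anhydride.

aldehyde

The carbonyl is in the OHC segment: terminal –CHO: carbonyl C bonded to H and C → aldehyde.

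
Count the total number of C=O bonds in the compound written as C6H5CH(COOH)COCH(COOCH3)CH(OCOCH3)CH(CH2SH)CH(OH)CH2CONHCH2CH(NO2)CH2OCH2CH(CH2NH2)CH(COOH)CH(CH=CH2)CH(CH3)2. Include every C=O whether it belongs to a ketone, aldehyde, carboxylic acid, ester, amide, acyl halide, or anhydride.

CH(COOH): carboxylic acid, 1 C=O (running total 1).
CO: ketone, 1 C=O (running total 2).
CH(COOCH3): ester, 1 C=O (running total 3).
CH(OCOCH3): ester, 1 C=O (running total 4).
CH2CONHCH2: amide, 1 C=O (running total 5).
CH(COOH): carboxylic acid, 1 C=O (running total 6).

6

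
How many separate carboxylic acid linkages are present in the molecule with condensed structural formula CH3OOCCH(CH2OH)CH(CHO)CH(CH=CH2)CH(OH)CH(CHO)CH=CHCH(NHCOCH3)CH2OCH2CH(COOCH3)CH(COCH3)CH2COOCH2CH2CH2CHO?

CH3O–C(=O)–: carbonyl C bonded to C and to –OCH3 → ester (not ketone + ether).
pendant –CH2OH on an sp³ backbone C → alcohol.
pendant –CHO: carbonyl C bonded to C and H → aldehyde.
pendant –CH=CH2: C=C double bond → alkene.
–OH on an sp³ carbon → alcohol (secondary).
pendant –CHO: carbonyl C bonded to C and H → aldehyde.
C=C double bond → alkene.
pendant –NHC(=O)CH3: N bonded to a carbonyl → amide (not amine).
C–O–C with sp³ carbons on both sides and no adjacent C=O → ether.
pendant –COOCH3: carbonyl C bonded to C and –OCH3 → ester.
pendant –COCH3: carbonyl C bonded to two carbons → ketone.
–C(=O)–O–C with C on the carbonyl side → ester.
terminal –CHO: carbonyl C bonded to H and C → aldehyde.
No segment is a carboxylic acid: CH3OOC is ester, not carboxylic acid; CH(CH2OH) is alcohol, not carboxylic acid; CH(CHO) is aldehyde, not carboxylic acid. → 0.

0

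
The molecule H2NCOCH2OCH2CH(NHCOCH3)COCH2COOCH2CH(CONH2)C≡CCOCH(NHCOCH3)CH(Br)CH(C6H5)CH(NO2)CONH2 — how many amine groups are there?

Reading the structure from left to right:
  H2NCO: –C(=O)NH2: carbonyl C bonded to C and to N → amide (the N is not a separate amine).
  CH2OCH2: C–O–C with sp³ carbons on both sides and no adjacent C=O → ether.
  CH(NHCOCH3): pendant –NHC(=O)CH3: N bonded to a carbonyl → amide (not amine).
  CO: –C(=O)– with carbon on both sides → ketone.
  CH2COOCH2: –C(=O)–O–C with C on the carbonyl side → ester.
  CH(CONH2): pendant –CONH2: carbonyl C bonded to C and N → amide.
  C≡C: C≡C triple bond → alkyne.
  CO: –C(=O)– with carbon on both sides → ketone.
  CH(NHCOCH3): pendant –NHC(=O)CH3: N bonded to a carbonyl → amide (not amine).
  CH(Br): halogen on an sp³ carbon → alkyl halide.
  CH(C6H5): pendant –C6H5: benzene ring → arene.
  CH(NO2): –NO2 on an sp³ carbon → nitro (the N=O is not a carbonyl).
  CONH2: –C(=O)NH2: carbonyl C bonded to C and to N → amide (the N is not a separate amine).
No segment is a amine: H2NCO is amide, not amine; CH(NHCOCH3) is amide, not amine; CH(CONH2) is amide, not amine. → 0.

0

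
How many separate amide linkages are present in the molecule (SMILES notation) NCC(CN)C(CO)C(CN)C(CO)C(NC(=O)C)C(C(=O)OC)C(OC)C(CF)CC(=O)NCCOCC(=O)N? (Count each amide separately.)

Reading the structure from left to right:
  H2NCH2: –NH2 on an sp³ carbon with no adjacent C=O → amine.
  CH(CH2NH2): pendant –CH2NH2: N on sp³ C, no adjacent C=O → amine.
  CH(CH2OH): pendant –CH2OH on an sp³ backbone C → alcohol.
  CH(CH2NH2): pendant –CH2NH2: N on sp³ C, no adjacent C=O → amine.
  CH(CH2OH): pendant –CH2OH on an sp³ backbone C → alcohol.
  CH(NHCOCH3): pendant –NHC(=O)CH3: N bonded to a carbonyl → amide (not amine).
  CH(COOCH3): pendant –COOCH3: carbonyl C bonded to C and –OCH3 → ester.
  CH(OCH3): pendant –OCH3: C–O–C with sp³ C, no adjacent C=O → ether.
  CH(CH2F): pendant –CH2X: halogen on sp³ carbon → alkyl halide.
  CH2CONHCH2: –C(=O)–N– linkage → amide (the N is not an amine).
  CH2OCH2: C–O–C with sp³ carbons on both sides and no adjacent C=O → ether.
  CONH2: –C(=O)NH2: carbonyl C bonded to C and to N → amide (the N is not a separate amine).
Amide appears at: CH(NHCOCH3), CH2CONHCH2, CONH2 → 3.

3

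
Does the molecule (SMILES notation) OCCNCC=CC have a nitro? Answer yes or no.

no

Reading the structure from left to right:
  HOCH2: HO– on an sp³ carbon → alcohol.
  CH2NHCH2: C–N–C with sp³ carbons and no adjacent C=O → amine (secondary).
  CH=CH: C=C double bond → alkene.
The groups actually present are: alcohol, alkene, amine.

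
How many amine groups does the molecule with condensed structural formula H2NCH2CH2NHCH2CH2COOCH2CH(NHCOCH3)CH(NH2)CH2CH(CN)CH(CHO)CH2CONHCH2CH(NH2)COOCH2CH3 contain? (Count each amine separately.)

4

–NH2 on an sp³ carbon with no adjacent C=O → amine.
C–N–C with sp³ carbons and no adjacent C=O → amine (secondary).
–C(=O)–O–C with C on the carbonyl side → ester.
pendant –NHC(=O)CH3: N bonded to a carbonyl → amide (not amine).
–NH2 on an sp³ carbon with no adjacent C=O → amine.
pendant –C≡N: nitrile.
pendant –CHO: carbonyl C bonded to C and H → aldehyde.
–C(=O)–N– linkage → amide (the N is not an amine).
–NH2 on an sp³ carbon with no adjacent C=O → amine.
–C(=O)OCH2CH3: carbonyl C bonded to C and to –OEt → ester.
Amine appears at: H2NCH2, CH2NHCH2, CH(NH2), CH(NH2) → 4.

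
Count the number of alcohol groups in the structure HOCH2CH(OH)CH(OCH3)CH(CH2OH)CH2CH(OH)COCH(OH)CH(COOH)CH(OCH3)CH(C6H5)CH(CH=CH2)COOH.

Working along the chain:
  HOCH2: HO– on an sp³ carbon → alcohol.
  CH(OH): –OH on an sp³ carbon → alcohol (secondary).
  CH(OCH3): pendant –OCH3: C–O–C with sp³ C, no adjacent C=O → ether.
  CH(CH2OH): pendant –CH2OH on an sp³ backbone C → alcohol.
  CH(OH): –OH on an sp³ carbon → alcohol (secondary).
  CO: –C(=O)– with carbon on both sides → ketone.
  CH(OH): –OH on an sp³ carbon → alcohol (secondary).
  CH(COOH): pendant –COOH: carbonyl C bonded to C and –OH → carboxylic acid.
  CH(OCH3): pendant –OCH3: C–O–C with sp³ C, no adjacent C=O → ether.
  CH(C6H5): pendant –C6H5: benzene ring → arene.
  CH(CH=CH2): pendant –CH=CH2: C=C double bond → alkene.
  COOH: –COOH: carbonyl C bonded to –OH and C → carboxylic acid (the –OH is not a separate alcohol).
Alcohol appears at: HOCH2, CH(OH), CH(CH2OH), CH(OH), CH(OH) → 5.

5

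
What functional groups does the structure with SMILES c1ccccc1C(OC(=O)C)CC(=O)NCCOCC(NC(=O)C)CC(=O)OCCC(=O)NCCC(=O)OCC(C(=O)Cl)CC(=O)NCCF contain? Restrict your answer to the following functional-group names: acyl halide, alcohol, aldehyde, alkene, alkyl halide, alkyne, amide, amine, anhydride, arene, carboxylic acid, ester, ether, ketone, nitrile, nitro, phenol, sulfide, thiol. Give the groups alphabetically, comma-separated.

C6H5– phenyl ring → arene.
pendant –OC(=O)CH3: an acyloxy group → ester.
–C(=O)–N– linkage → amide (the N is not an amine).
C–O–C with sp³ carbons on both sides and no adjacent C=O → ether.
pendant –NHC(=O)CH3: N bonded to a carbonyl → amide (not amine).
–C(=O)–O–C with C on the carbonyl side → ester.
–C(=O)–N– linkage → amide (the N is not an amine).
–C(=O)–O–C with C on the carbonyl side → ester.
pendant –C(=O)X: carbonyl C bonded to C and halogen → acyl halide.
–C(=O)–N– linkage → amide (the N is not an amine).
halogen on an sp³ carbon → alkyl halide.

acyl halide, alkyl halide, amide, arene, ester, ether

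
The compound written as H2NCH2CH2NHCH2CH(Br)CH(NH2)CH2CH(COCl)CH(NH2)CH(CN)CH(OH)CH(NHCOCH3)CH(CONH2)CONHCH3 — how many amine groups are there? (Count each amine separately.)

4

–NH2 on an sp³ carbon with no adjacent C=O → amine.
C–N–C with sp³ carbons and no adjacent C=O → amine (secondary).
halogen on an sp³ carbon → alkyl halide.
–NH2 on an sp³ carbon with no adjacent C=O → amine.
pendant –C(=O)X: carbonyl C bonded to C and halogen → acyl halide.
–NH2 on an sp³ carbon with no adjacent C=O → amine.
pendant –C≡N: nitrile.
–OH on an sp³ carbon → alcohol (secondary).
pendant –NHC(=O)CH3: N bonded to a carbonyl → amide (not amine).
pendant –CONH2: carbonyl C bonded to C and N → amide.
–C(=O)NHCH3: carbonyl C bonded to C and to N → amide (the N is not an amine).
Amine appears at: H2NCH2, CH2NHCH2, CH(NH2), CH(NH2) → 4.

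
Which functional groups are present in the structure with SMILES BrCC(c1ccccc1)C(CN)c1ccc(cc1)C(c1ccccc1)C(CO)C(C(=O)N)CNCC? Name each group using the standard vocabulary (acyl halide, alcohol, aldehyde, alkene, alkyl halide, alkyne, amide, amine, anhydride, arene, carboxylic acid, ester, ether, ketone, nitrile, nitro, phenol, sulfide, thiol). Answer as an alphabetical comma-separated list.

Reading the structure from left to right:
  BrCH2: halogen on an sp³ carbon → alkyl halide.
  CH(C6H5): pendant –C6H5: benzene ring → arene.
  CH(CH2NH2): pendant –CH2NH2: N on sp³ C, no adjacent C=O → amine.
  C6H4: para-disubstituted benzene ring → arene.
  CH(C6H5): pendant –C6H5: benzene ring → arene.
  CH(CH2OH): pendant –CH2OH on an sp³ backbone C → alcohol.
  CH(CONH2): pendant –CONH2: carbonyl C bonded to C and N → amide.
  CH2NHCH2: C–N–C with sp³ carbons and no adjacent C=O → amine (secondary).

alcohol, alkyl halide, amide, amine, arene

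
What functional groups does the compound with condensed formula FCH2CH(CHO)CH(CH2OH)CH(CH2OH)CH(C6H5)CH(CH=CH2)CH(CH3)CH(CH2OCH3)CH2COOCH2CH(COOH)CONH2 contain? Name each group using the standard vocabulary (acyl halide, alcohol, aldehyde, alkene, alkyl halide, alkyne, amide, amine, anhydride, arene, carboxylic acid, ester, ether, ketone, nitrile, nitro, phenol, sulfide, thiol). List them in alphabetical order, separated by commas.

Taking each segment in turn:
  FCH2: halogen on an sp³ carbon → alkyl halide.
  CH(CHO): pendant –CHO: carbonyl C bonded to C and H → aldehyde.
  CH(CH2OH): pendant –CH2OH on an sp³ backbone C → alcohol.
  CH(CH2OH): pendant –CH2OH on an sp³ backbone C → alcohol.
  CH(C6H5): pendant –C6H5: benzene ring → arene.
  CH(CH=CH2): pendant –CH=CH2: C=C double bond → alkene.
  CH(CH2OCH3): pendant –CH2OCH3: C–O–C linkage → ether.
  CH2COOCH2: –C(=O)–O–C with C on the carbonyl side → ester.
  CH(COOH): pendant –COOH: carbonyl C bonded to C and –OH → carboxylic acid.
  CONH2: –C(=O)NH2: carbonyl C bonded to C and to N → amide (the N is not a separate amine).

alcohol, aldehyde, alkene, alkyl halide, amide, arene, carboxylic acid, ester, ether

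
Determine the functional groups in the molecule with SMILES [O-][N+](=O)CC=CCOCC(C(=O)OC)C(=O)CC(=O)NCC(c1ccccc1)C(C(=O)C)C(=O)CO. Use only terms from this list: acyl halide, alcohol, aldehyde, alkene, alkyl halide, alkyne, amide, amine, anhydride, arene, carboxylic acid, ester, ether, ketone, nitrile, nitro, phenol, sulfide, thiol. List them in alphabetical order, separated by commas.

Reading the structure from left to right:
  O2NCH2: –NO2 on carbon → nitro group.
  CH=CH: C=C double bond → alkene.
  CH2OCH2: C–O–C with sp³ carbons on both sides and no adjacent C=O → ether.
  CH(COOCH3): pendant –COOCH3: carbonyl C bonded to C and –OCH3 → ester.
  CO: –C(=O)– with carbon on both sides → ketone.
  CH2CONHCH2: –C(=O)–N– linkage → amide (the N is not an amine).
  CH(C6H5): pendant –C6H5: benzene ring → arene.
  CH(COCH3): pendant –COCH3: carbonyl C bonded to two carbons → ketone.
  CO: –C(=O)– with carbon on both sides → ketone.
  CH2OH: –OH on an sp³ carbon → alcohol.

alcohol, alkene, amide, arene, ester, ether, ketone, nitro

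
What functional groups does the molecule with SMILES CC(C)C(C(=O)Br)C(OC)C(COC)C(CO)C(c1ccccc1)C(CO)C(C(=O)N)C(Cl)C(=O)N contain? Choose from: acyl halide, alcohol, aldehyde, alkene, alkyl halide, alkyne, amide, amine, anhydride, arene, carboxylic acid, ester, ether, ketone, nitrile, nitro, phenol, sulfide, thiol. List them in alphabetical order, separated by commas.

acyl halide, alcohol, alkyl halide, amide, arene, ether

Reading the structure from left to right:
  CH(COBr): pendant –C(=O)X: carbonyl C bonded to C and halogen → acyl halide.
  CH(OCH3): pendant –OCH3: C–O–C with sp³ C, no adjacent C=O → ether.
  CH(CH2OCH3): pendant –CH2OCH3: C–O–C linkage → ether.
  CH(CH2OH): pendant –CH2OH on an sp³ backbone C → alcohol.
  CH(C6H5): pendant –C6H5: benzene ring → arene.
  CH(CH2OH): pendant –CH2OH on an sp³ backbone C → alcohol.
  CH(CONH2): pendant –CONH2: carbonyl C bonded to C and N → amide.
  CH(Cl): halogen on an sp³ carbon → alkyl halide.
  CONH2: –C(=O)NH2: carbonyl C bonded to C and to N → amide (the N is not a separate amine).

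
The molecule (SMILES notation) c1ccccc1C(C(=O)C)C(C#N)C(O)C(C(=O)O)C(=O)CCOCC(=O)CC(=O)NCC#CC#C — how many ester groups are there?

Working along the chain:
  C6H5: C6H5– phenyl ring → arene.
  CH(COCH3): pendant –COCH3: carbonyl C bonded to two carbons → ketone.
  CH(CN): pendant –C≡N: nitrile.
  CH(OH): –OH on an sp³ carbon → alcohol (secondary).
  CH(COOH): pendant –COOH: carbonyl C bonded to C and –OH → carboxylic acid.
  CO: –C(=O)– with carbon on both sides → ketone.
  CH2OCH2: C–O–C with sp³ carbons on both sides and no adjacent C=O → ether.
  CO: –C(=O)– with carbon on both sides → ketone.
  CH2CONHCH2: –C(=O)–N– linkage → amide (the N is not an amine).
  C≡C: C≡C triple bond → alkyne.
  C≡CH: C≡C triple bond → alkyne.
No segment is a ester: CH(COCH3) is ketone, not ester; CH(COOH) is carboxylic acid, not ester; CO is ketone, not ester. → 0.

0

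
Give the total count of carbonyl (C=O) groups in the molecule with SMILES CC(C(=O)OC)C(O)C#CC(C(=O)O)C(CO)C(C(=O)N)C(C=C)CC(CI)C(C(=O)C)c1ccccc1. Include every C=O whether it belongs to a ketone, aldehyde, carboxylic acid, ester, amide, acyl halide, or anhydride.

CH(COOCH3): ester, 1 C=O (running total 1).
CH(COOH): carboxylic acid, 1 C=O (running total 2).
CH(CONH2): amide, 1 C=O (running total 3).
CH(COCH3): ketone, 1 C=O (running total 4).

4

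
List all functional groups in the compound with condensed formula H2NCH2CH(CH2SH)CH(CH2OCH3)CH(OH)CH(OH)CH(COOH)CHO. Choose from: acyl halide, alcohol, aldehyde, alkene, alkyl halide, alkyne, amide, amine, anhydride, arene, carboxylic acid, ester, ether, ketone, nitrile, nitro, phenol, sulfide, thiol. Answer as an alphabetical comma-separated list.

Working along the chain:
  H2NCH2: –NH2 on an sp³ carbon with no adjacent C=O → amine.
  CH(CH2SH): pendant –CH2SH → thiol.
  CH(CH2OCH3): pendant –CH2OCH3: C–O–C linkage → ether.
  CH(OH): –OH on an sp³ carbon → alcohol (secondary).
  CH(OH): –OH on an sp³ carbon → alcohol (secondary).
  CH(COOH): pendant –COOH: carbonyl C bonded to C and –OH → carboxylic acid.
  CHO: terminal –CHO: carbonyl C bonded to H and C → aldehyde.

alcohol, aldehyde, amine, carboxylic acid, ether, thiol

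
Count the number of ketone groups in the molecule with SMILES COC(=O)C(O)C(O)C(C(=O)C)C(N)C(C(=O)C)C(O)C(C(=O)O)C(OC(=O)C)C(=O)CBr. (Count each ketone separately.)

Taking each segment in turn:
  CH3OOC: CH3O–C(=O)–: carbonyl C bonded to C and to –OCH3 → ester (not ketone + ether).
  CH(OH): –OH on an sp³ carbon → alcohol (secondary).
  CH(OH): –OH on an sp³ carbon → alcohol (secondary).
  CH(COCH3): pendant –COCH3: carbonyl C bonded to two carbons → ketone.
  CH(NH2): –NH2 on an sp³ carbon with no adjacent C=O → amine.
  CH(COCH3): pendant –COCH3: carbonyl C bonded to two carbons → ketone.
  CH(OH): –OH on an sp³ carbon → alcohol (secondary).
  CH(COOH): pendant –COOH: carbonyl C bonded to C and –OH → carboxylic acid.
  CH(OCOCH3): pendant –OC(=O)CH3: an acyloxy group → ester.
  CO: –C(=O)– with carbon on both sides → ketone.
  CH2Br: halogen on an sp³ carbon → alkyl halide.
Ketone appears at: CH(COCH3), CH(COCH3), CO → 3.

3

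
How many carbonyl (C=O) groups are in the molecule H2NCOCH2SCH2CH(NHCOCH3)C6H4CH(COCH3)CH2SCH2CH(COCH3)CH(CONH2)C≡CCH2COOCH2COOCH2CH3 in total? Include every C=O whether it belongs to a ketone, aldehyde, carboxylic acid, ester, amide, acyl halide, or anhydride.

H2NCO: amide, 1 C=O (running total 1).
CH(NHCOCH3): amide, 1 C=O (running total 2).
CH(COCH3): ketone, 1 C=O (running total 3).
CH(COCH3): ketone, 1 C=O (running total 4).
CH(CONH2): amide, 1 C=O (running total 5).
CH2COOCH2: ester, 1 C=O (running total 6).
COOCH2CH3: ester, 1 C=O (running total 7).

7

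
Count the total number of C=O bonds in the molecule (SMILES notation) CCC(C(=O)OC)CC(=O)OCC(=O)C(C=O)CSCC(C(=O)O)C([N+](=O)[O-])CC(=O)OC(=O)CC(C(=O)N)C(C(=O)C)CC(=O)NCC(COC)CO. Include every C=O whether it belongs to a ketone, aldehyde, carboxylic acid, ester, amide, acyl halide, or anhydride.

10

CH(COOCH3): ester, 1 C=O (running total 1).
CH2COOCH2: ester, 1 C=O (running total 2).
CO: ketone, 1 C=O (running total 3).
CH(CHO): aldehyde, 1 C=O (running total 4).
CH(COOH): carboxylic acid, 1 C=O (running total 5).
CH2CO-O-COCH2: anhydride, 2 C=O (running total 7).
CH(CONH2): amide, 1 C=O (running total 8).
CH(COCH3): ketone, 1 C=O (running total 9).
CH2CONHCH2: amide, 1 C=O (running total 10).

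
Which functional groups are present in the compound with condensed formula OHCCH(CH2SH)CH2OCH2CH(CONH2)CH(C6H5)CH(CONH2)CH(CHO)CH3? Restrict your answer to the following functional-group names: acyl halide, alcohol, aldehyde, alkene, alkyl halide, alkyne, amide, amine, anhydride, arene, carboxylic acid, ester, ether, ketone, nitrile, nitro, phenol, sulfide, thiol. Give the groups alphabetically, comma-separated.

Reading the structure from left to right:
  OHC: terminal –CHO: carbonyl C bonded to H and C → aldehyde.
  CH(CH2SH): pendant –CH2SH → thiol.
  CH2OCH2: C–O–C with sp³ carbons on both sides and no adjacent C=O → ether.
  CH(CONH2): pendant –CONH2: carbonyl C bonded to C and N → amide.
  CH(C6H5): pendant –C6H5: benzene ring → arene.
  CH(CONH2): pendant –CONH2: carbonyl C bonded to C and N → amide.
  CH(CHO): pendant –CHO: carbonyl C bonded to C and H → aldehyde.

aldehyde, amide, arene, ether, thiol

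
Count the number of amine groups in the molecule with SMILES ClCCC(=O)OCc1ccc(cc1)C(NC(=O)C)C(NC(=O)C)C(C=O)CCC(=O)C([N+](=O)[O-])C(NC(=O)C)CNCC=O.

1

Taking each segment in turn:
  ClCH2: halogen on an sp³ carbon → alkyl halide.
  CH2COOCH2: –C(=O)–O–C with C on the carbonyl side → ester.
  C6H4: para-disubstituted benzene ring → arene.
  CH(NHCOCH3): pendant –NHC(=O)CH3: N bonded to a carbonyl → amide (not amine).
  CH(NHCOCH3): pendant –NHC(=O)CH3: N bonded to a carbonyl → amide (not amine).
  CH(CHO): pendant –CHO: carbonyl C bonded to C and H → aldehyde.
  CO: –C(=O)– with carbon on both sides → ketone.
  CH(NO2): –NO2 on an sp³ carbon → nitro (the N=O is not a carbonyl).
  CH(NHCOCH3): pendant –NHC(=O)CH3: N bonded to a carbonyl → amide (not amine).
  CH2NHCH2: C–N–C with sp³ carbons and no adjacent C=O → amine (secondary).
  CHO: terminal –CHO: carbonyl C bonded to H and C → aldehyde.
Amine appears at: CH2NHCH2 → 1.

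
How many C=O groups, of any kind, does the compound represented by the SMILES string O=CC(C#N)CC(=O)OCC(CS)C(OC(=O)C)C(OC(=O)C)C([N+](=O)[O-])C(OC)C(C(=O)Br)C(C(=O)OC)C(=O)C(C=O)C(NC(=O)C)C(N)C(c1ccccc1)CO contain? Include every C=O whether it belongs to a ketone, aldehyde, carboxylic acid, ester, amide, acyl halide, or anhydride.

OHC: aldehyde, 1 C=O (running total 1).
CH2COOCH2: ester, 1 C=O (running total 2).
CH(OCOCH3): ester, 1 C=O (running total 3).
CH(OCOCH3): ester, 1 C=O (running total 4).
CH(COBr): acyl halide, 1 C=O (running total 5).
CH(COOCH3): ester, 1 C=O (running total 6).
CO: ketone, 1 C=O (running total 7).
CH(CHO): aldehyde, 1 C=O (running total 8).
CH(NHCOCH3): amide, 1 C=O (running total 9).

9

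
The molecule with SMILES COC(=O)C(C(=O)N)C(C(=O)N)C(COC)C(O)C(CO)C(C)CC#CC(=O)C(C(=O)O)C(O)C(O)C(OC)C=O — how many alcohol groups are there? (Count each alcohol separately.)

4

CH3O–C(=O)–: carbonyl C bonded to C and to –OCH3 → ester (not ketone + ether).
pendant –CONH2: carbonyl C bonded to C and N → amide.
pendant –CONH2: carbonyl C bonded to C and N → amide.
pendant –CH2OCH3: C–O–C linkage → ether.
–OH on an sp³ carbon → alcohol (secondary).
pendant –CH2OH on an sp³ backbone C → alcohol.
C≡C triple bond → alkyne.
–C(=O)– with carbon on both sides → ketone.
pendant –COOH: carbonyl C bonded to C and –OH → carboxylic acid.
–OH on an sp³ carbon → alcohol (secondary).
–OH on an sp³ carbon → alcohol (secondary).
pendant –OCH3: C–O–C with sp³ C, no adjacent C=O → ether.
terminal –CHO: carbonyl C bonded to H and C → aldehyde.
Alcohol appears at: CH(OH), CH(CH2OH), CH(OH), CH(OH) → 4.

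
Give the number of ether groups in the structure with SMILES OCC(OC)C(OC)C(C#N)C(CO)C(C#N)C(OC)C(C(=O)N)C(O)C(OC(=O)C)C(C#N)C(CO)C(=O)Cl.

HO– on an sp³ carbon → alcohol.
pendant –OCH3: C–O–C with sp³ C, no adjacent C=O → ether.
pendant –OCH3: C–O–C with sp³ C, no adjacent C=O → ether.
pendant –C≡N: nitrile.
pendant –CH2OH on an sp³ backbone C → alcohol.
pendant –C≡N: nitrile.
pendant –OCH3: C–O–C with sp³ C, no adjacent C=O → ether.
pendant –CONH2: carbonyl C bonded to C and N → amide.
–OH on an sp³ carbon → alcohol (secondary).
pendant –OC(=O)CH3: an acyloxy group → ester.
pendant –C≡N: nitrile.
pendant –CH2OH on an sp³ backbone C → alcohol.
–C(=O)Cl: carbonyl C bonded to C and to a halogen → acyl halide (not alkyl halide).
Ether appears at: CH(OCH3), CH(OCH3), CH(OCH3) → 3.

3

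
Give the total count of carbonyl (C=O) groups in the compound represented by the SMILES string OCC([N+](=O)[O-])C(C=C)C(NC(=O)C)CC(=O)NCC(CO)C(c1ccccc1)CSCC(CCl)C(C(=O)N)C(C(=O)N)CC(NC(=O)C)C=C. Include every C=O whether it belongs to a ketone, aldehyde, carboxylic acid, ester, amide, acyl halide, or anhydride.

CH(NHCOCH3): amide, 1 C=O (running total 1).
CH2CONHCH2: amide, 1 C=O (running total 2).
CH(CONH2): amide, 1 C=O (running total 3).
CH(CONH2): amide, 1 C=O (running total 4).
CH(NHCOCH3): amide, 1 C=O (running total 5).

5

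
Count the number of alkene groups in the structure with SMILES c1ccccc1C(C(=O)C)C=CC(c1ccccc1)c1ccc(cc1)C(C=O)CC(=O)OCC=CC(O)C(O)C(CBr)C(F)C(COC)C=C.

3

Taking each segment in turn:
  C6H5: C6H5– phenyl ring → arene.
  CH(COCH3): pendant –COCH3: carbonyl C bonded to two carbons → ketone.
  CH=CH: C=C double bond → alkene.
  CH(C6H5): pendant –C6H5: benzene ring → arene.
  C6H4: para-disubstituted benzene ring → arene.
  CH(CHO): pendant –CHO: carbonyl C bonded to C and H → aldehyde.
  CH2COOCH2: –C(=O)–O–C with C on the carbonyl side → ester.
  CH=CH: C=C double bond → alkene.
  CH(OH): –OH on an sp³ carbon → alcohol (secondary).
  CH(OH): –OH on an sp³ carbon → alcohol (secondary).
  CH(CH2Br): pendant –CH2X: halogen on sp³ carbon → alkyl halide.
  CH(F): halogen on an sp³ carbon → alkyl halide.
  CH(CH2OCH3): pendant –CH2OCH3: C–O–C linkage → ether.
  CH=CH2: C=C double bond → alkene.
Alkene appears at: CH=CH, CH=CH, CH=CH2 → 3.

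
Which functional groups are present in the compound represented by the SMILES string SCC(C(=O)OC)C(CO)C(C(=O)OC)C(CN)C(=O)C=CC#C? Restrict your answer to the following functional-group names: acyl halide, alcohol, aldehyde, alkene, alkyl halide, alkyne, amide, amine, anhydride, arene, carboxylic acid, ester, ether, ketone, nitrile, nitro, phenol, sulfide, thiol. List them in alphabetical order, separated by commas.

alcohol, alkene, alkyne, amine, ester, ketone, thiol

–SH on an sp³ carbon → thiol.
pendant –COOCH3: carbonyl C bonded to C and –OCH3 → ester.
pendant –CH2OH on an sp³ backbone C → alcohol.
pendant –COOCH3: carbonyl C bonded to C and –OCH3 → ester.
pendant –CH2NH2: N on sp³ C, no adjacent C=O → amine.
–C(=O)– with carbon on both sides → ketone.
C=C double bond → alkene.
C≡C triple bond → alkyne.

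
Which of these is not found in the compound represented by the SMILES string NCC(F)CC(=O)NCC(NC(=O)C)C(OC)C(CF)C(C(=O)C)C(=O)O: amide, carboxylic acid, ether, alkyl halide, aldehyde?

aldehyde

amide: present (CH2CONHCH2 — –C(=O)–N– linkage → amide (the N is not an amine)).
carboxylic acid: present (COOH — –COOH: carbonyl C bonded to –OH and C → carboxylic acid (the –OH is not a separate alcohol)).
alkyl halide: present (CH(F) — halogen on an sp³ carbon → alkyl halide).
ether: present (CH(OCH3) — pendant –OCH3: C–O–C with sp³ C, no adjacent C=O → ether).
aldehyde: absent. In CH(COCH3), the carbonyl carbon is bonded to two carbons, so it is a ketone, not an aldehyde. In COOH, the carbonyl carbon bears –OH, not –H, so it is a carboxylic acid.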